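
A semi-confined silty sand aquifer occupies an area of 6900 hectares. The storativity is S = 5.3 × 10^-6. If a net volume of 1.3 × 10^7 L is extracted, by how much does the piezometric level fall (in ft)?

Δh ≈ 117 ft

A = 6900 hectares = 6.9 × 10^7 m²
ΔV = 1.3 × 10^7 L = 13000 m³
Δh = ΔV / (S × A) = 13000 m³ / (5.3 × 10^-6 × 6.9 × 10^7 m²) = 35.55 m
Δh = 35.55 m = 116.6 ft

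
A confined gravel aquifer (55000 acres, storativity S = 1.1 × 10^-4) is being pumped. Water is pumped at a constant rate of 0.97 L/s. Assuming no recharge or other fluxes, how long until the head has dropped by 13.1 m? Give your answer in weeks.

t ≈ 547 weeks

A = 55000 acres = 2.226 × 10^8 m²
ΔV = S × A × Δh = 1.1 × 10^-4 × 2.226 × 10^8 × 13.1 = 3.207 × 10^5 m³
Q = 0.97 L/s = 83.81 m³/d
t = ΔV / Q = 3.207 × 10^5 m³ / 83.81 m³/d = 3827 d
t = 3827 d ≈ 546.7 weeks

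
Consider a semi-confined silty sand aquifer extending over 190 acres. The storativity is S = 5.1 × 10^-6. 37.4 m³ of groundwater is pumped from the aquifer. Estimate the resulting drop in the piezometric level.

Δh ≈ 9.54 m

A = 190 acres = 7.689 × 10^5 m²
Δh = ΔV / (S × A) = 37.4 m³ / (5.1 × 10^-6 × 7.689 × 10^5 m²) = 9.537 m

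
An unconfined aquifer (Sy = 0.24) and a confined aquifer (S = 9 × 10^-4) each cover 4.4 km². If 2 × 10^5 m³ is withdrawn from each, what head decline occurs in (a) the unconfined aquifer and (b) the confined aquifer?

A = 4.4 km² = 4.4 × 10^6 m²
Unconfined: Δh_u = ΔV/(Sy·A) = 2 × 10^5/(0.24 × 4.4 × 10^6) = 0.1894 m
Confined: Δh_c = ΔV/(S·A) = 2 × 10^5/(9 × 10^-4 × 4.4 × 10^6) = 50.51 m

Δh_u ≈ 0.189 m; Δh_c ≈ 50.5 m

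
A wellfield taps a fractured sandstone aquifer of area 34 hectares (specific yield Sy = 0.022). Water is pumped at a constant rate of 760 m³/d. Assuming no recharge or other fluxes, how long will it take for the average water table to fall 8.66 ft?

t ≈ 26 days

A = 34 hectares = 3.4 × 10^5 m²
Δh = 8.66 ft = 2.64 m
ΔV = Sy × A × Δh = 0.022 × 3.4 × 10^5 × 2.64 = 19740 m³
t = ΔV / Q = 19740 m³ / 760 m³/d = 25.98 d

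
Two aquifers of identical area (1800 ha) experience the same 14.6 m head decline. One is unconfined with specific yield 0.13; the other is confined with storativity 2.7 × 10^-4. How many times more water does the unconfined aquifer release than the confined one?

ΔV_u / ΔV_c ≈ 481

A = 1800 ha = 1.8 × 10^7 m²
Unconfined: ΔV_u = Sy × A × Δh = 0.13 × 1.8 × 10^7 × 14.6 = 3.416 × 10^7 m³
Confined: ΔV_c = S × A × Δh = 2.7 × 10^-4 × 1.8 × 10^7 × 14.6 = 70960 m³
Ratio = ΔV_u / ΔV_c = Sy / S = 0.13 / 2.7 × 10^-4 = 481.5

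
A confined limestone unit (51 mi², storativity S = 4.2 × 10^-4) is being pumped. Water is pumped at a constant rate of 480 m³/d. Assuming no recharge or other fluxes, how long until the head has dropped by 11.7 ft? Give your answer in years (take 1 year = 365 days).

t ≈ 1.13 years

A = 51 mi² = 1.321 × 10^8 m²
Δh = 11.7 ft = 3.566 m
ΔV = S × A × Δh = 4.2 × 10^-4 × 1.321 × 10^8 × 3.566 = 1.978 × 10^5 m³
t = ΔV / Q = 1.978 × 10^5 m³ / 480 m³/d = 412.2 d
t = 412.2 d ≈ 1.129 years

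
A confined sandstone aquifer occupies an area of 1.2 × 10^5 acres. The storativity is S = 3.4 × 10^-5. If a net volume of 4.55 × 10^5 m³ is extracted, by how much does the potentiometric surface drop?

Δh ≈ 27.6 m

A = 1.2 × 10^5 acres = 4.856 × 10^8 m²
Δh = ΔV / (S × A) = 4.55 × 10^5 m³ / (3.4 × 10^-5 × 4.856 × 10^8 m²) = 27.56 m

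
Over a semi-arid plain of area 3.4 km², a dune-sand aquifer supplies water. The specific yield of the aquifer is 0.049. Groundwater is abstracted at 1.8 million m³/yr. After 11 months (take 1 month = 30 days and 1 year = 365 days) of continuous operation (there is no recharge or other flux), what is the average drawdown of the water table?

A = 3.4 km² = 3.4 × 10^6 m²
Q = 1.8 million m³/yr = 4932 m³/d
t = 11 months = 330 d
ΔV = Q × t = 4932 m³/d × 330 d = 1.627 × 10^6 m³
Δh = ΔV / (Sy × A) = 1.627 × 10^6 / (0.049 × 3.4 × 10^6) = 9.768 m

Δh ≈ 9.77 m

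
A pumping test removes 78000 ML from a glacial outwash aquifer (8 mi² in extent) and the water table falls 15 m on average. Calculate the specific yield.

A = 8 mi² = 2.072 × 10^7 m²
ΔV = 78000 ML = 7.8 × 10^7 m³
Sy = ΔV / (A × Δh) = 7.8 × 10^7 m³ / (2.072 × 10^7 m² × 15 m) = 0.251

Sy ≈ 0.25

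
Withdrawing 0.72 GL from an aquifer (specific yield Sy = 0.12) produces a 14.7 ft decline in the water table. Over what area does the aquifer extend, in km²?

A ≈ 1.34 km²

Δh = 14.7 ft = 4.481 m
ΔV = 0.72 GL = 7.2 × 10^5 m³
A = ΔV / (Sy × Δh) = 7.2 × 10^5 / (0.12 × 4.481) = 1.339 × 10^6 m²
A = 1.339 × 10^6 m² = 1.339 km²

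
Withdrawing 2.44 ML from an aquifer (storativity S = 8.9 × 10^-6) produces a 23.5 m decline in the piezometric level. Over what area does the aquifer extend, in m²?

A ≈ 1.17 × 10^7 m²

ΔV = 2.44 ML = 2440 m³
A = ΔV / (S × Δh) = 2440 / (8.9 × 10^-6 × 23.5) = 1.167 × 10^7 m²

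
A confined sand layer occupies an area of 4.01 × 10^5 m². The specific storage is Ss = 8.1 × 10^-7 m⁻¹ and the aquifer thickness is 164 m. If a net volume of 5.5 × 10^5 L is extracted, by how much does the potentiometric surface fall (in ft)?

S = Ss × b = 8.1 × 10^-7 m⁻¹ × 164 m = 1.328 × 10^-4
ΔV = 5.5 × 10^5 L = 550 m³
Δh = ΔV / (S × A) = 550 m³ / (1.328 × 10^-4 × 4.01 × 10^5 m²) = 10.32 m
Δh = 10.32 m = 33.87 ft

Δh ≈ 33.9 ft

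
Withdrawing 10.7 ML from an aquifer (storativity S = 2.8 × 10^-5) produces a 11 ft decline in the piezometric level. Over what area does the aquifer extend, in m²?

Δh = 11 ft = 3.353 m
ΔV = 10.7 ML = 10700 m³
A = ΔV / (S × Δh) = 10700 / (2.8 × 10^-5 × 3.353) = 1.14 × 10^8 m²

A ≈ 1.14 × 10^8 m²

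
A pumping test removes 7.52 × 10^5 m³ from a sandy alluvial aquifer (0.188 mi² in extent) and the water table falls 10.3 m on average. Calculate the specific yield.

Sy ≈ 0.15

A = 0.188 mi² = 4.869 × 10^5 m²
Sy = ΔV / (A × Δh) = 7.52 × 10^5 m³ / (4.869 × 10^5 m² × 10.3 m) = 0.1499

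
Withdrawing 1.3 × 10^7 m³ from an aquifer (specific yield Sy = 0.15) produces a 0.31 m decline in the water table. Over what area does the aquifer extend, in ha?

A ≈ 28000 ha

A = ΔV / (Sy × Δh) = 1.3 × 10^7 / (0.15 × 0.31) = 2.796 × 10^8 m²
A = 2.796 × 10^8 m² = 27960 ha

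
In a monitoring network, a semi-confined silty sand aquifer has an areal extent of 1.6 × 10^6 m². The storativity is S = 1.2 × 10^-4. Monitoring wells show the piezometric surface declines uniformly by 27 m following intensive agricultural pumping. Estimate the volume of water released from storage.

ΔV ≈ 5180 m³

ΔV = S × A × Δh = 1.2 × 10^-4 × 1.6 × 10^6 m² × 27 m = 5184 m³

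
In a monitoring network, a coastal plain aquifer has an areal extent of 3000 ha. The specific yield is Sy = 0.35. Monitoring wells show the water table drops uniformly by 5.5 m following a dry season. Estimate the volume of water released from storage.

ΔV ≈ 5.78 × 10^7 m³

A = 3000 ha = 3 × 10^7 m²
ΔV = Sy × A × Δh = 0.35 × 3 × 10^7 m² × 5.5 m = 5.775 × 10^7 m³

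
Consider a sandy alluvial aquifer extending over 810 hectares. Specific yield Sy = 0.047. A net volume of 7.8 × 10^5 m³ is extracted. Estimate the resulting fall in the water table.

Δh ≈ 2.05 m

A = 810 hectares = 8.1 × 10^6 m²
Δh = ΔV / (Sy × A) = 7.8 × 10^5 m³ / (0.047 × 8.1 × 10^6 m²) = 2.049 m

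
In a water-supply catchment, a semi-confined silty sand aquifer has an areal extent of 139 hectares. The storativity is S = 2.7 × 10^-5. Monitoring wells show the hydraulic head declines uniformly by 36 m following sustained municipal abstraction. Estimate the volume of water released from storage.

A = 139 hectares = 1.39 × 10^6 m²
ΔV = S × A × Δh = 2.7 × 10^-5 × 1.39 × 10^6 m² × 36 m = 1351 m³

ΔV ≈ 1350 m³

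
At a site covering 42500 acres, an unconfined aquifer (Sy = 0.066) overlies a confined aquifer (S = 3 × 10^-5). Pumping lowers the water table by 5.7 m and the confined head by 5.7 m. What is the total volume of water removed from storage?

ΔV ≈ 6.47 × 10^7 m³

A = 42500 acres = 1.72 × 10^8 m²
Unconfined: ΔV_u = Sy × A × Δh_u = 0.066 × 1.72 × 10^8 × 5.7 = 6.47 × 10^7 m³
Confined: ΔV_c = S × A × Δh_c = 3 × 10^-5 × 1.72 × 10^8 × 5.7 = 29410 m³
Total ΔV = 6.47 × 10^7 + 29410 = 6.473 × 10^7 m³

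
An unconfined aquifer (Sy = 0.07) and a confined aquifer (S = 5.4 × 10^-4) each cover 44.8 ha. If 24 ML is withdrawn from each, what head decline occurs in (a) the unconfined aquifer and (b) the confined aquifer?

A = 44.8 ha = 4.48 × 10^5 m²
ΔV = 24 ML = 24000 m³
Unconfined: Δh_u = ΔV/(Sy·A) = 24000/(0.07 × 4.48 × 10^5) = 0.7653 m
Confined: Δh_c = ΔV/(S·A) = 24000/(5.4 × 10^-4 × 4.48 × 10^5) = 99.21 m

Δh_u ≈ 0.765 m; Δh_c ≈ 99.2 m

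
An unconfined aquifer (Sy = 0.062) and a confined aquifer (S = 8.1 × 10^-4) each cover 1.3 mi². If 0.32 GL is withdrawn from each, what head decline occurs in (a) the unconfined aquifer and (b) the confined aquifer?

A = 1.3 mi² = 3.367 × 10^6 m²
ΔV = 0.32 GL = 3.2 × 10^5 m³
Unconfined: Δh_u = ΔV/(Sy·A) = 3.2 × 10^5/(0.062 × 3.367 × 10^6) = 1.533 m
Confined: Δh_c = ΔV/(S·A) = 3.2 × 10^5/(8.1 × 10^-4 × 3.367 × 10^6) = 117.3 m

Δh_u ≈ 1.53 m; Δh_c ≈ 117 m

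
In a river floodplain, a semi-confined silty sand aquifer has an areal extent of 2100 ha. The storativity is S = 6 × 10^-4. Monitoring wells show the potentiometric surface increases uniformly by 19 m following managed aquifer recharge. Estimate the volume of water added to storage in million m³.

A = 2100 ha = 2.1 × 10^7 m²
ΔV = S × A × Δh = 6 × 10^-4 × 2.1 × 10^7 m² × 19 m = 2.394 × 10^5 m³
ΔV = 2.394 × 10^5 m³ = 0.2394 million m³

ΔV ≈ 0.239 million m³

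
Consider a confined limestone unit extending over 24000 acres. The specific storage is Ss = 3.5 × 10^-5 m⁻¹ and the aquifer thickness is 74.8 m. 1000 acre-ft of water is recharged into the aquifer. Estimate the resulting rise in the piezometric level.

Δh ≈ 4.85 m

S = Ss × b = 3.5 × 10^-5 m⁻¹ × 74.8 m = 2.618 × 10^-3
A = 24000 acres = 9.712 × 10^7 m²
ΔV = 1000 acre-ft = 1.233 × 10^6 m³
Δh = ΔV / (S × A) = 1.233 × 10^6 m³ / (0.002618 × 9.712 × 10^7 m²) = 4.851 m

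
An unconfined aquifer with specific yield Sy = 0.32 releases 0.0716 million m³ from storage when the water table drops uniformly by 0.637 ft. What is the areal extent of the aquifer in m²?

Δh = 0.637 ft = 0.1942 m
ΔV = 0.0716 million m³ = 71600 m³
A = ΔV / (Sy × Δh) = 71600 / (0.32 × 0.1942) = 1.152 × 10^6 m²

A ≈ 1.15 × 10^6 m²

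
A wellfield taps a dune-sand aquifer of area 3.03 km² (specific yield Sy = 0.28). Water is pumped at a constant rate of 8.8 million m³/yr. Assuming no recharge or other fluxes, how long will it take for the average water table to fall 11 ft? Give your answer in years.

A = 3.03 km² = 3.03 × 10^6 m²
Δh = 11 ft = 3.353 m
ΔV = Sy × A × Δh = 0.28 × 3.03 × 10^6 × 3.353 = 2.845 × 10^6 m³
Q = 8.8 million m³/yr = 24110 m³/d
t = ΔV / Q = 2.845 × 10^6 m³ / 24110 m³/d = 118 d
t = 118 d ≈ 0.3232 years

t ≈ 0.323 years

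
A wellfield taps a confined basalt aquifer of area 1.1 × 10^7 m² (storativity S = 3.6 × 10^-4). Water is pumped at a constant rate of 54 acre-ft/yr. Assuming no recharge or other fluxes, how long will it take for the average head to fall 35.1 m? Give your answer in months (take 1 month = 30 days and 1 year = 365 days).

t ≈ 25.4 months

ΔV = S × A × Δh = 3.6 × 10^-4 × 1.1 × 10^7 × 35.1 = 1.39 × 10^5 m³
Q = 54 acre-ft/yr = 182.5 m³/d
t = ΔV / Q = 1.39 × 10^5 m³ / 182.5 m³/d = 761.7 d
t = 761.7 d ≈ 25.39 months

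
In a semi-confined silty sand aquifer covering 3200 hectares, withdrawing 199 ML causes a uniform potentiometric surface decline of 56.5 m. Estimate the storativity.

A = 3200 hectares = 3.2 × 10^7 m²
ΔV = 199 ML = 1.99 × 10^5 m³
S = ΔV / (A × Δh) = 1.99 × 10^5 m³ / (3.2 × 10^7 m² × 56.5 m) = 1.101 × 10^-4

S ≈ 1.1 × 10^-4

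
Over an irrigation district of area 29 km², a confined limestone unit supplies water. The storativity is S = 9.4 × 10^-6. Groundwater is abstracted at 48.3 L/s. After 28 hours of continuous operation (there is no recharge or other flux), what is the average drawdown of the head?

A = 29 km² = 2.9 × 10^7 m²
Q = 48.3 L/s = 4173 m³/d
t = 28 hours = 1.167 d
ΔV = Q × t = 4173 m³/d × 1.167 d = 4869 m³
Δh = ΔV / (S × A) = 4869 / (9.4 × 10^-6 × 2.9 × 10^7) = 17.86 m

Δh ≈ 17.9 m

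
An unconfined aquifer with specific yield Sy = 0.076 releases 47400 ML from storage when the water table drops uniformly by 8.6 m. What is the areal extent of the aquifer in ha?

A ≈ 7250 ha

ΔV = 47400 ML = 4.74 × 10^7 m³
A = ΔV / (Sy × Δh) = 4.74 × 10^7 / (0.076 × 8.6) = 7.252 × 10^7 m²
A = 7.252 × 10^7 m² = 7252 ha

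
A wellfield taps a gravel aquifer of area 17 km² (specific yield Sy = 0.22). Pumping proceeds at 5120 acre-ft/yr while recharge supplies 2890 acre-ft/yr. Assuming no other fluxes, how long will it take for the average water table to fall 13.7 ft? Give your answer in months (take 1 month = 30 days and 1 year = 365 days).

A = 17 km² = 1.7 × 10^7 m²
Δh = 13.7 ft = 4.176 m
ΔV = Sy × A × Δh = 0.22 × 1.7 × 10^7 × 4.176 = 1.562 × 10^7 m³
Net withdrawal = 5120 − 2890 = 2230 acre-ft/yr = 7536 m³/d
t = ΔV / Q = 1.562 × 10^7 m³ / 7536 m³/d = 2072 d
t = 2072 d ≈ 69.08 months

t ≈ 69.1 months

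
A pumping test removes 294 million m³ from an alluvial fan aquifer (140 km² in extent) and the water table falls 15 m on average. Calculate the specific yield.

A = 140 km² = 1.4 × 10^8 m²
ΔV = 294 million m³ = 2.94 × 10^8 m³
Sy = ΔV / (A × Δh) = 2.94 × 10^8 m³ / (1.4 × 10^8 m² × 15 m) = 0.14

Sy ≈ 0.14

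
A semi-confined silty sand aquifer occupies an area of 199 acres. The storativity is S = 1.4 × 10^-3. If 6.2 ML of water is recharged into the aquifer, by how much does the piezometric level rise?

A = 199 acres = 8.053 × 10^5 m²
ΔV = 6.2 ML = 6200 m³
Δh = ΔV / (S × A) = 6200 m³ / (0.0014 × 8.053 × 10^5 m²) = 5.499 m

Δh ≈ 5.5 m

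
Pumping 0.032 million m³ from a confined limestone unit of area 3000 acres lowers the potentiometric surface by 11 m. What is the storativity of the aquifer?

S ≈ 2.4 × 10^-4

A = 3000 acres = 1.214 × 10^7 m²
ΔV = 0.032 million m³ = 32000 m³
S = ΔV / (A × Δh) = 32000 m³ / (1.214 × 10^7 m² × 11 m) = 2.396 × 10^-4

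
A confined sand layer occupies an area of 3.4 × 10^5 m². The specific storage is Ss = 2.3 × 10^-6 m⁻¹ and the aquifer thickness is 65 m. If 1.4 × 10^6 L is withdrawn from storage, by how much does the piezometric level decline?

S = Ss × b = 2.3 × 10^-6 m⁻¹ × 65 m = 1.495 × 10^-4
ΔV = 1.4 × 10^6 L = 1400 m³
Δh = ΔV / (S × A) = 1400 m³ / (1.495 × 10^-4 × 3.4 × 10^5 m²) = 27.54 m

Δh ≈ 27.5 m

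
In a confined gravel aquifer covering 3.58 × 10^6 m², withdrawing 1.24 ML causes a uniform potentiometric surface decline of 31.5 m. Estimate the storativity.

S ≈ 1.1 × 10^-5

ΔV = 1.24 ML = 1240 m³
S = ΔV / (A × Δh) = 1240 m³ / (3.58 × 10^6 m² × 31.5 m) = 1.1 × 10^-5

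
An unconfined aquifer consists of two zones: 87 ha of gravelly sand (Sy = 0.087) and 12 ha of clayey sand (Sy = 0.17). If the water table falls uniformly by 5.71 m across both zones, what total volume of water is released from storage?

A₁ = 87 ha = 8.7 × 10^5 m²; A₂ = 12 ha = 1.2 × 10^5 m²
ΔV₁ = 0.087 × 8.7 × 10^5 × 5.71 = 4.322 × 10^5 m³
ΔV₂ = 0.17 × 1.2 × 10^5 × 5.71 = 1.165 × 10^5 m³
ΔV = ΔV₁ + ΔV₂ = 5.487 × 10^5 m³

ΔV ≈ 5.49 × 10^5 m³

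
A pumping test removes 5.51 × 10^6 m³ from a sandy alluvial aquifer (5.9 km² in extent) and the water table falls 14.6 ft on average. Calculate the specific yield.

A = 5.9 km² = 5.9 × 10^6 m²
Δh = 14.6 ft = 4.45 m
Sy = ΔV / (A × Δh) = 5.51 × 10^6 m³ / (5.9 × 10^6 m² × 4.45 m) = 0.2099

Sy ≈ 0.21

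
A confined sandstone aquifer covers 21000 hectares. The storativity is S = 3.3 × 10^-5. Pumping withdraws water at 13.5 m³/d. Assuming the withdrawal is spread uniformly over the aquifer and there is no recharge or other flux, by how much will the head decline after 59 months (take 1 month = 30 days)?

Δh ≈ 3.45 m

A = 21000 hectares = 2.1 × 10^8 m²
t = 59 months = 1770 d
ΔV = Q × t = 13.5 m³/d × 1770 d = 23900 m³
Δh = ΔV / (S × A) = 23900 / (3.3 × 10^-5 × 2.1 × 10^8) = 3.448 m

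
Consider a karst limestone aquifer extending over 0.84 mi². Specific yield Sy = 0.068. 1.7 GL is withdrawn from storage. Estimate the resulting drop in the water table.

A = 0.84 mi² = 2.176 × 10^6 m²
ΔV = 1.7 GL = 1.7 × 10^6 m³
Δh = ΔV / (Sy × A) = 1.7 × 10^6 m³ / (0.068 × 2.176 × 10^6 m²) = 11.49 m

Δh ≈ 11.5 m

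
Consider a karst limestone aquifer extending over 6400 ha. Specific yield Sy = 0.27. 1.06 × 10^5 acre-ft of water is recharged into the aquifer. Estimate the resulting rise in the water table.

A = 6400 ha = 6.4 × 10^7 m²
ΔV = 1.06 × 10^5 acre-ft = 1.307 × 10^8 m³
Δh = ΔV / (Sy × A) = 1.307 × 10^8 m³ / (0.27 × 6.4 × 10^7 m²) = 7.566 m

Δh ≈ 7.57 m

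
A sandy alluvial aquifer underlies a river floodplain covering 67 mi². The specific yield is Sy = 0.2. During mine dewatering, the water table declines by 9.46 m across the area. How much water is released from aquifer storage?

A = 67 mi² = 1.735 × 10^8 m²
ΔV = Sy × A × Δh = 0.2 × 1.735 × 10^8 m² × 9.46 m = 3.283 × 10^8 m³

ΔV ≈ 3.28 × 10^8 m³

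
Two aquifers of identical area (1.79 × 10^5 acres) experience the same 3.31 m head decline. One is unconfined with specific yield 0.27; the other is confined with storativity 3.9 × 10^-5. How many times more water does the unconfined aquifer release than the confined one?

ΔV_u / ΔV_c ≈ 6920

A = 1.79 × 10^5 acres = 7.244 × 10^8 m²
Unconfined: ΔV_u = Sy × A × Δh = 0.27 × 7.244 × 10^8 × 3.31 = 6.474 × 10^8 m³
Confined: ΔV_c = S × A × Δh = 3.9 × 10^-5 × 7.244 × 10^8 × 3.31 = 93510 m³
Ratio = ΔV_u / ΔV_c = Sy / S = 0.27 / 3.9 × 10^-5 = 6923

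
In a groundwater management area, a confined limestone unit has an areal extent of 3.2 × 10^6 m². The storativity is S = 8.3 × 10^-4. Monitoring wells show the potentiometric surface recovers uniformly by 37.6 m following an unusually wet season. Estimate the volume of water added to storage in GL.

ΔV ≈ 0.0999 GL

ΔV = S × A × Δh = 8.3 × 10^-4 × 3.2 × 10^6 m² × 37.6 m = 99870 m³
ΔV = 99870 m³ = 0.09987 GL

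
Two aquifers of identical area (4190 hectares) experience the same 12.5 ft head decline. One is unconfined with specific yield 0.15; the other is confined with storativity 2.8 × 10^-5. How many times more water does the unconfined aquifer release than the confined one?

ΔV_u / ΔV_c ≈ 5360

A = 4190 hectares = 4.19 × 10^7 m²
Δh = 12.5 ft = 3.81 m
Unconfined: ΔV_u = Sy × A × Δh = 0.15 × 4.19 × 10^7 × 3.81 = 2.395 × 10^7 m³
Confined: ΔV_c = S × A × Δh = 2.8 × 10^-5 × 4.19 × 10^7 × 3.81 = 4470 m³
Ratio = ΔV_u / ΔV_c = Sy / S = 0.15 / 2.8 × 10^-5 = 5357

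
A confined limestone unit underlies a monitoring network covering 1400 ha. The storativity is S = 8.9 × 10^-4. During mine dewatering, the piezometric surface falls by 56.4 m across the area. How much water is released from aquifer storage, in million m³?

A = 1400 ha = 1.4 × 10^7 m²
ΔV = S × A × Δh = 8.9 × 10^-4 × 1.4 × 10^7 m² × 56.4 m = 7.027 × 10^5 m³
ΔV = 7.027 × 10^5 m³ = 0.7027 million m³

ΔV ≈ 0.703 million m³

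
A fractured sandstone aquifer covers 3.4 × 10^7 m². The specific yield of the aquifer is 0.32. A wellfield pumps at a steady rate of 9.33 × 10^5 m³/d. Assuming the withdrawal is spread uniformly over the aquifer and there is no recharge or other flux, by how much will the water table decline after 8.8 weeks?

Δh ≈ 5.28 m

t = 8.8 weeks = 61.6 d
ΔV = Q × t = 9.33 × 10^5 m³/d × 61.6 d = 5.747 × 10^7 m³
Δh = ΔV / (Sy × A) = 5.747 × 10^7 / (0.32 × 3.4 × 10^7) = 5.282 m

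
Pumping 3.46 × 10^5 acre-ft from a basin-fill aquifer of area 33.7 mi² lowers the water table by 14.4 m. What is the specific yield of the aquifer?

Sy ≈ 0.34

A = 33.7 mi² = 8.728 × 10^7 m²
ΔV = 3.46 × 10^5 acre-ft = 4.268 × 10^8 m³
Sy = ΔV / (A × Δh) = 4.268 × 10^8 m³ / (8.728 × 10^7 m² × 14.4 m) = 0.3396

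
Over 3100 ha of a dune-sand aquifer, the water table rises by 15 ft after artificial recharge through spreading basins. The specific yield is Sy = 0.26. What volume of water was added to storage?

ΔV ≈ 3.69 × 10^7 m³

A = 3100 ha = 3.1 × 10^7 m²
Δh = 15 ft = 4.572 m
ΔV = Sy × A × Δh = 0.26 × 3.1 × 10^7 m² × 4.572 m = 3.685 × 10^7 m³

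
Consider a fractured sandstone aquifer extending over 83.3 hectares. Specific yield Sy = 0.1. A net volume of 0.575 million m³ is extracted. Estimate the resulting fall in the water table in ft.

Δh ≈ 22.6 ft

A = 83.3 hectares = 8.33 × 10^5 m²
ΔV = 0.575 million m³ = 5.75 × 10^5 m³
Δh = ΔV / (Sy × A) = 5.75 × 10^5 m³ / (0.1 × 8.33 × 10^5 m²) = 6.903 m
Δh = 6.903 m = 22.65 ft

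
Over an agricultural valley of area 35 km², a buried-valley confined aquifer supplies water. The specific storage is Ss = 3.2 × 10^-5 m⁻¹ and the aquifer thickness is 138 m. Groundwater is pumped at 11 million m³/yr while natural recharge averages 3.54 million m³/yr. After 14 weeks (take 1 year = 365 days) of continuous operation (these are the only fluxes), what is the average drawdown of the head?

S = Ss × b = 3.2 × 10^-5 m⁻¹ × 138 m = 4.416 × 10^-3
A = 35 km² = 3.5 × 10^7 m²
Net abstraction = 11 − 3.54 = 7.46 million m³/yr
Q_net = 7.46 million m³/yr = 20440 m³/d
t = 14 weeks = 98 d
ΔV = Q × t = 20440 m³/d × 98 d = 2.003 × 10^6 m³
Δh = ΔV / (S × A) = 2.003 × 10^6 / (0.004416 × 3.5 × 10^7) = 12.96 m

Δh ≈ 13 m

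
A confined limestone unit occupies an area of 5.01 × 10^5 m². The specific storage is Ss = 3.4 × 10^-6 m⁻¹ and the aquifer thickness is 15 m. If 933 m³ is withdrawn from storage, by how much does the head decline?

Δh ≈ 36.5 m

S = Ss × b = 3.4 × 10^-6 m⁻¹ × 15 m = 5.1 × 10^-5
Δh = ΔV / (S × A) = 933 m³ / (5.1 × 10^-5 × 5.01 × 10^5 m²) = 36.52 m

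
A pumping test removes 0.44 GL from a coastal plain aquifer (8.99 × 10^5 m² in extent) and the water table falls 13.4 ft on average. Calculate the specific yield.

Δh = 13.4 ft = 4.084 m
ΔV = 0.44 GL = 4.4 × 10^5 m³
Sy = ΔV / (A × Δh) = 4.4 × 10^5 m³ / (8.99 × 10^5 m² × 4.084 m) = 0.1198

Sy ≈ 0.12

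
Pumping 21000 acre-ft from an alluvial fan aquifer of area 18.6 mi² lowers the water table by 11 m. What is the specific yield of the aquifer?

Sy ≈ 0.049

A = 18.6 mi² = 4.817 × 10^7 m²
ΔV = 21000 acre-ft = 2.59 × 10^7 m³
Sy = ΔV / (A × Δh) = 2.59 × 10^7 m³ / (4.817 × 10^7 m² × 11 m) = 0.04888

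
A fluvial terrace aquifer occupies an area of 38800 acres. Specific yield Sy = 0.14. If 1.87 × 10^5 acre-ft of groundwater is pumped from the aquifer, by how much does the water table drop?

Δh ≈ 10.5 m

A = 38800 acres = 1.57 × 10^8 m²
ΔV = 1.87 × 10^5 acre-ft = 2.307 × 10^8 m³
Δh = ΔV / (Sy × A) = 2.307 × 10^8 m³ / (0.14 × 1.57 × 10^8 m²) = 10.49 m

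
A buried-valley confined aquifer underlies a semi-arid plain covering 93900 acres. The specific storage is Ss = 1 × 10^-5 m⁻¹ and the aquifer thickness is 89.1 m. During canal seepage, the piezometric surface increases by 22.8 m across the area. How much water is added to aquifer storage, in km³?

S = Ss × b = 1 × 10^-5 m⁻¹ × 89.1 m = 8.91 × 10^-4
A = 93900 acres = 3.8 × 10^8 m²
ΔV = S × A × Δh = 8.91 × 10^-4 × 3.8 × 10^8 m² × 22.8 m = 7.72 × 10^6 m³
ΔV = 7.72 × 10^6 m³ = 0.00772 km³

ΔV ≈ 0.00772 km³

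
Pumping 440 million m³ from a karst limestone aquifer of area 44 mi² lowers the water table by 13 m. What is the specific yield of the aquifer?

Sy ≈ 0.3

A = 44 mi² = 1.14 × 10^8 m²
ΔV = 440 million m³ = 4.4 × 10^8 m³
Sy = ΔV / (A × Δh) = 4.4 × 10^8 m³ / (1.14 × 10^8 m² × 13 m) = 0.297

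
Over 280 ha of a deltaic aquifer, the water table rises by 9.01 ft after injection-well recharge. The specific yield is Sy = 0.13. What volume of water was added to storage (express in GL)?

A = 280 ha = 2.8 × 10^6 m²
Δh = 9.01 ft = 2.746 m
ΔV = Sy × A × Δh = 0.13 × 2.8 × 10^6 m² × 2.746 m = 9.996 × 10^5 m³
ΔV = 9.996 × 10^5 m³ = 0.9996 GL

ΔV ≈ 1 GL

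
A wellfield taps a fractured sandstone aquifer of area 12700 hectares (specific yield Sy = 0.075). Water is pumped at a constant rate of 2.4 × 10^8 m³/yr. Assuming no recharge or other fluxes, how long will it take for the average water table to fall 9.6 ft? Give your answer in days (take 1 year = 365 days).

t ≈ 42.4 days

A = 12700 hectares = 1.27 × 10^8 m²
Δh = 9.6 ft = 2.926 m
ΔV = Sy × A × Δh = 0.075 × 1.27 × 10^8 × 2.926 = 2.787 × 10^7 m³
Q = 2.4 × 10^8 m³/yr = 6.575 × 10^5 m³/d
t = ΔV / Q = 2.787 × 10^7 m³ / 6.575 × 10^5 m³/d = 42.39 d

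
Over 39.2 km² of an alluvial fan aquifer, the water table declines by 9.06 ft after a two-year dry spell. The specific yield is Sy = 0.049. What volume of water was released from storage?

A = 39.2 km² = 3.92 × 10^7 m²
Δh = 9.06 ft = 2.761 m
ΔV = Sy × A × Δh = 0.049 × 3.92 × 10^7 m² × 2.761 m = 5.304 × 10^6 m³

ΔV ≈ 5.3 × 10^6 m³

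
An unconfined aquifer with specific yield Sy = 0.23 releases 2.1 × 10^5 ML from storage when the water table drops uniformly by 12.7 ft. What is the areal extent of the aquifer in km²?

Δh = 12.7 ft = 3.871 m
ΔV = 2.1 × 10^5 ML = 2.1 × 10^8 m³
A = ΔV / (Sy × Δh) = 2.1 × 10^8 / (0.23 × 3.871) = 2.359 × 10^8 m²
A = 2.359 × 10^8 m² = 235.9 km²

A ≈ 236 km²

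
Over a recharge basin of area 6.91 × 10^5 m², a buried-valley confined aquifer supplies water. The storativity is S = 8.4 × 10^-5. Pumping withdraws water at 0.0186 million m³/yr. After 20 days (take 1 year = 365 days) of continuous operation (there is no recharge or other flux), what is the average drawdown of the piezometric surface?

Q = 0.0186 million m³/yr = 50.96 m³/d
ΔV = Q × t = 50.96 m³/d × 20 d = 1019 m³
Δh = ΔV / (S × A) = 1019 / (8.4 × 10^-5 × 6.91 × 10^5) = 17.56 m

Δh ≈ 17.6 m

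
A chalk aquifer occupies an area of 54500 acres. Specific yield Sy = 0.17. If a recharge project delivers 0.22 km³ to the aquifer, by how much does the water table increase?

Δh ≈ 5.87 m

A = 54500 acres = 2.206 × 10^8 m²
ΔV = 0.22 km³ = 2.2 × 10^8 m³
Δh = ΔV / (Sy × A) = 2.2 × 10^8 m³ / (0.17 × 2.206 × 10^8 m²) = 5.868 m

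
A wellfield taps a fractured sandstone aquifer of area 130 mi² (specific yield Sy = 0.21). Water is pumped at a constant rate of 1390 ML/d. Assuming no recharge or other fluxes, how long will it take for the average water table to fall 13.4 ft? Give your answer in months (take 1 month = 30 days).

A = 130 mi² = 3.367 × 10^8 m²
Δh = 13.4 ft = 4.084 m
ΔV = Sy × A × Δh = 0.21 × 3.367 × 10^8 × 4.084 = 2.888 × 10^8 m³
Q = 1390 ML/d = 1.39 × 10^6 m³/d
t = ΔV / Q = 2.888 × 10^8 m³ / 1.39 × 10^6 m³/d = 207.8 d
t = 207.8 d ≈ 6.925 months

t ≈ 6.93 months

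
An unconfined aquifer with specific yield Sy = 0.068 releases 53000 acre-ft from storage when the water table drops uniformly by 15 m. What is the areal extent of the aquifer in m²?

A ≈ 6.41 × 10^7 m²

ΔV = 53000 acre-ft = 6.537 × 10^7 m³
A = ΔV / (Sy × Δh) = 6.537 × 10^7 / (0.068 × 15) = 6.409 × 10^7 m²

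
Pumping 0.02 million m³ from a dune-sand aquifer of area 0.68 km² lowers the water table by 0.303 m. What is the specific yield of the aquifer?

A = 0.68 km² = 6.8 × 10^5 m²
ΔV = 0.02 million m³ = 20000 m³
Sy = ΔV / (A × Δh) = 20000 m³ / (6.8 × 10^5 m² × 0.303 m) = 0.09707

Sy ≈ 0.097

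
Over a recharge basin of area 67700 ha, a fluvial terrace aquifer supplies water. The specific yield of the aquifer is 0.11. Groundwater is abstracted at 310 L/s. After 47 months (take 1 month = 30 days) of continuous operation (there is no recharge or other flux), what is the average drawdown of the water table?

A = 67700 ha = 6.77 × 10^8 m²
Q = 310 L/s = 26780 m³/d
t = 47 months = 1410 d
ΔV = Q × t = 26780 m³/d × 1410 d = 3.777 × 10^7 m³
Δh = ΔV / (Sy × A) = 3.777 × 10^7 / (0.11 × 6.77 × 10^8) = 0.5071 m

Δh ≈ 0.507 m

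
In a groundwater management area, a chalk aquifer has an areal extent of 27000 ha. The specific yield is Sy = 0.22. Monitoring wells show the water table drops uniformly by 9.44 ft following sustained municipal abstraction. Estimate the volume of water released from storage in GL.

A = 27000 ha = 2.7 × 10^8 m²
Δh = 9.44 ft = 2.877 m
ΔV = Sy × A × Δh = 0.22 × 2.7 × 10^8 m² × 2.877 m = 1.709 × 10^8 m³
ΔV = 1.709 × 10^8 m³ = 170.9 GL

ΔV ≈ 171 GL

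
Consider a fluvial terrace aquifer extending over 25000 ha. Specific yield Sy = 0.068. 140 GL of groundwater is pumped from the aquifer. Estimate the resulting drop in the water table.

Δh ≈ 8.24 m

A = 25000 ha = 2.5 × 10^8 m²
ΔV = 140 GL = 1.4 × 10^8 m³
Δh = ΔV / (Sy × A) = 1.4 × 10^8 m³ / (0.068 × 2.5 × 10^8 m²) = 8.235 m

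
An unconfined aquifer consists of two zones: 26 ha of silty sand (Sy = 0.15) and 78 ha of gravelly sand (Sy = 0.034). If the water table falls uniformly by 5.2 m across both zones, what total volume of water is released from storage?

A₁ = 26 ha = 2.6 × 10^5 m²; A₂ = 78 ha = 7.8 × 10^5 m²
ΔV₁ = 0.15 × 2.6 × 10^5 × 5.2 = 2.028 × 10^5 m³
ΔV₂ = 0.034 × 7.8 × 10^5 × 5.2 = 1.379 × 10^5 m³
ΔV = ΔV₁ + ΔV₂ = 3.407 × 10^5 m³

ΔV ≈ 3.41 × 10^5 m³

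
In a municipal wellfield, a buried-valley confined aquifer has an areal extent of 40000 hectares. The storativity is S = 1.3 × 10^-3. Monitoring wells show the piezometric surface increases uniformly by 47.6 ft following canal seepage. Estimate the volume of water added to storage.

A = 40000 hectares = 4 × 10^8 m²
Δh = 47.6 ft = 14.51 m
ΔV = S × A × Δh = 0.0013 × 4 × 10^8 m² × 14.51 m = 7.544 × 10^6 m³

ΔV ≈ 7.54 × 10^6 m³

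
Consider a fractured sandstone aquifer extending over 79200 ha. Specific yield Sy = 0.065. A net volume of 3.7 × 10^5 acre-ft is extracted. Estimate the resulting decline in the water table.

Δh ≈ 8.87 m

A = 79200 ha = 7.92 × 10^8 m²
ΔV = 3.7 × 10^5 acre-ft = 4.564 × 10^8 m³
Δh = ΔV / (Sy × A) = 4.564 × 10^8 m³ / (0.065 × 7.92 × 10^8 m²) = 8.865 m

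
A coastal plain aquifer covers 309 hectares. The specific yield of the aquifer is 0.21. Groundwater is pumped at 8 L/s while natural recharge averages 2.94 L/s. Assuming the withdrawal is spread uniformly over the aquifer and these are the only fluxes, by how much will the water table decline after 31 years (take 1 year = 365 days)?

A = 309 hectares = 3.09 × 10^6 m²
Net abstraction = 8 − 2.94 = 5.06 L/s
Q_net = 5.06 L/s = 437.2 m³/d
t = 31 years = 11320 d
ΔV = Q × t = 437.2 m³/d × 11320 d = 4.947 × 10^6 m³
Δh = ΔV / (Sy × A) = 4.947 × 10^6 / (0.21 × 3.09 × 10^6) = 7.623 m

Δh ≈ 7.62 m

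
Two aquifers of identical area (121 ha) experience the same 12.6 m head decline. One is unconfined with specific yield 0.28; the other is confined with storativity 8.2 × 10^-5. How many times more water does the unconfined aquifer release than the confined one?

A = 121 ha = 1.21 × 10^6 m²
Unconfined: ΔV_u = Sy × A × Δh = 0.28 × 1.21 × 10^6 × 12.6 = 4.269 × 10^6 m³
Confined: ΔV_c = S × A × Δh = 8.2 × 10^-5 × 1.21 × 10^6 × 12.6 = 1250 m³
Ratio = ΔV_u / ΔV_c = Sy / S = 0.28 / 8.2 × 10^-5 = 3415

ΔV_u / ΔV_c ≈ 3410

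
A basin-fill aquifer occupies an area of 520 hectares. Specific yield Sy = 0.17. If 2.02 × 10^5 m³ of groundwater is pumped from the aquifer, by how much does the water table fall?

Δh ≈ 0.229 m

A = 520 hectares = 5.2 × 10^6 m²
Δh = ΔV / (Sy × A) = 2.02 × 10^5 m³ / (0.17 × 5.2 × 10^6 m²) = 0.2285 m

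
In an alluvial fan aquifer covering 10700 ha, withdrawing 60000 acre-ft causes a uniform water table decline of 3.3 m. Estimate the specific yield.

Sy ≈ 0.21

A = 10700 ha = 1.07 × 10^8 m²
ΔV = 60000 acre-ft = 7.401 × 10^7 m³
Sy = ΔV / (A × Δh) = 7.401 × 10^7 m³ / (1.07 × 10^8 m² × 3.3 m) = 0.2096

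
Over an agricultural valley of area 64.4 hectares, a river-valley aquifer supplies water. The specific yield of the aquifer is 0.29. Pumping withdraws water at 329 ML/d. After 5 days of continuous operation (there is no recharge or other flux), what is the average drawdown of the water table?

Δh ≈ 8.81 m

A = 64.4 hectares = 6.44 × 10^5 m²
Q = 329 ML/d = 3.29 × 10^5 m³/d
ΔV = Q × t = 3.29 × 10^5 m³/d × 5 d = 1.645 × 10^6 m³
Δh = ΔV / (Sy × A) = 1.645 × 10^6 / (0.29 × 6.44 × 10^5) = 8.808 m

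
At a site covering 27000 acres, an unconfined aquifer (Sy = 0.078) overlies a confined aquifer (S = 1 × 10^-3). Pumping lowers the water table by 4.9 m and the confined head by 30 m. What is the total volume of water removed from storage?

ΔV ≈ 4.5 × 10^7 m³

A = 27000 acres = 1.093 × 10^8 m²
Unconfined: ΔV_u = Sy × A × Δh_u = 0.078 × 1.093 × 10^8 × 4.9 = 4.176 × 10^7 m³
Confined: ΔV_c = S × A × Δh_c = 1 × 10^-3 × 1.093 × 10^8 × 30 = 3.278 × 10^6 m³
Total ΔV = 4.176 × 10^7 + 3.278 × 10^6 = 4.504 × 10^7 m³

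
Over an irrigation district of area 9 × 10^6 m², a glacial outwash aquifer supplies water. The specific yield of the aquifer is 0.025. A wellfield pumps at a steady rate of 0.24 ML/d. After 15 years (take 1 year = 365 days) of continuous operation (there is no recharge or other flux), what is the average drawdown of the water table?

Q = 0.24 ML/d = 240 m³/d
t = 15 years = 5475 d
ΔV = Q × t = 240 m³/d × 5475 d = 1.314 × 10^6 m³
Δh = ΔV / (Sy × A) = 1.314 × 10^6 / (0.025 × 9 × 10^6) = 5.84 m

Δh ≈ 5.84 m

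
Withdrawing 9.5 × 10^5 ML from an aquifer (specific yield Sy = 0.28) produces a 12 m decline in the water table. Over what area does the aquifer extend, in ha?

ΔV = 9.5 × 10^5 ML = 9.5 × 10^8 m³
A = ΔV / (Sy × Δh) = 9.5 × 10^8 / (0.28 × 12) = 2.827 × 10^8 m²
A = 2.827 × 10^8 m² = 28270 ha

A ≈ 28300 ha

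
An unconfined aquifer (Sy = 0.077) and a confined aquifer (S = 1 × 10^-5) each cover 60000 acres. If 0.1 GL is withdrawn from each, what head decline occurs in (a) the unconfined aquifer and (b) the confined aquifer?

A = 60000 acres = 2.428 × 10^8 m²
ΔV = 0.1 GL = 1 × 10^5 m³
Unconfined: Δh_u = ΔV/(Sy·A) = 1 × 10^5/(0.077 × 2.428 × 10^8) = 0.005349 m
Confined: Δh_c = ΔV/(S·A) = 1 × 10^5/(1 × 10^-5 × 2.428 × 10^8) = 41.18 m

Δh_u ≈ 0.00535 m; Δh_c ≈ 41.2 m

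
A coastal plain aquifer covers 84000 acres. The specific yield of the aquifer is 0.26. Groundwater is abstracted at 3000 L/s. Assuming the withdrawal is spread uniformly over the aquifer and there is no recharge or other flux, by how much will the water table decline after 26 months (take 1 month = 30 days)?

A = 84000 acres = 3.399 × 10^8 m²
Q = 3000 L/s = 2.592 × 10^5 m³/d
t = 26 months = 780 d
ΔV = Q × t = 2.592 × 10^5 m³/d × 780 d = 2.022 × 10^8 m³
Δh = ΔV / (Sy × A) = 2.022 × 10^8 / (0.26 × 3.399 × 10^8) = 2.287 m

Δh ≈ 2.29 m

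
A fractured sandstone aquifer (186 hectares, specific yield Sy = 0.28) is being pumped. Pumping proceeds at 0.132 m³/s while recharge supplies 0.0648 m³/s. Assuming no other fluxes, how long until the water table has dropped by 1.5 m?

A = 186 hectares = 1.86 × 10^6 m²
ΔV = Sy × A × Δh = 0.28 × 1.86 × 10^6 × 1.5 = 7.812 × 10^5 m³
Net withdrawal = 0.132 − 0.0648 = 0.0672 m³/s = 5806 m³/d
t = ΔV / Q = 7.812 × 10^5 m³ / 5806 m³/d = 134.5 d

t ≈ 135 days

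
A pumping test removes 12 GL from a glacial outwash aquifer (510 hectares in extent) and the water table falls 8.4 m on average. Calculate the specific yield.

Sy ≈ 0.28

A = 510 hectares = 5.1 × 10^6 m²
ΔV = 12 GL = 1.2 × 10^7 m³
Sy = ΔV / (A × Δh) = 1.2 × 10^7 m³ / (5.1 × 10^6 m² × 8.4 m) = 0.2801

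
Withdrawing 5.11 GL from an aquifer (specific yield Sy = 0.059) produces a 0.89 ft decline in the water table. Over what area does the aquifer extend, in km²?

Δh = 0.89 ft = 0.2713 m
ΔV = 5.11 GL = 5.11 × 10^6 m³
A = ΔV / (Sy × Δh) = 5.11 × 10^6 / (0.059 × 0.2713) = 3.193 × 10^8 m²
A = 3.193 × 10^8 m² = 319.3 km²

A ≈ 319 km²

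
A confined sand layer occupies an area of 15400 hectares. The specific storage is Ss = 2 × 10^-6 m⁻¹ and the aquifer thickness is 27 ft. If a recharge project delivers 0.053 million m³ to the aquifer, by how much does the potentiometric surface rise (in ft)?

Δh ≈ 68.6 ft

b = 27 ft = 8.23 m
S = Ss × b = 2 × 10^-6 m⁻¹ × 8.23 m = 1.646 × 10^-5
A = 15400 hectares = 1.54 × 10^8 m²
ΔV = 0.053 million m³ = 53000 m³
Δh = ΔV / (S × A) = 53000 m³ / (1.646 × 10^-5 × 1.54 × 10^8 m²) = 20.91 m
Δh = 20.91 m = 68.6 ft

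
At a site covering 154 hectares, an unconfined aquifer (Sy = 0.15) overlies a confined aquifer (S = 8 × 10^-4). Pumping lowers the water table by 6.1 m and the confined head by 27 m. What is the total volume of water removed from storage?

ΔV ≈ 1.44 × 10^6 m³

A = 154 hectares = 1.54 × 10^6 m²
Unconfined: ΔV_u = Sy × A × Δh_u = 0.15 × 1.54 × 10^6 × 6.1 = 1.409 × 10^6 m³
Confined: ΔV_c = S × A × Δh_c = 8 × 10^-4 × 1.54 × 10^6 × 27 = 33260 m³
Total ΔV = 1.409 × 10^6 + 33260 = 1.442 × 10^6 m³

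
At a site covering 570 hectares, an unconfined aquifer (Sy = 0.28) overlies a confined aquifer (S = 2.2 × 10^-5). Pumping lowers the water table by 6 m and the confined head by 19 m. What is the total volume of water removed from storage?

ΔV ≈ 9.58 × 10^6 m³

A = 570 hectares = 5.7 × 10^6 m²
Unconfined: ΔV_u = Sy × A × Δh_u = 0.28 × 5.7 × 10^6 × 6 = 9.576 × 10^6 m³
Confined: ΔV_c = S × A × Δh_c = 2.2 × 10^-5 × 5.7 × 10^6 × 19 = 2383 m³
Total ΔV = 9.576 × 10^6 + 2383 = 9.578 × 10^6 m³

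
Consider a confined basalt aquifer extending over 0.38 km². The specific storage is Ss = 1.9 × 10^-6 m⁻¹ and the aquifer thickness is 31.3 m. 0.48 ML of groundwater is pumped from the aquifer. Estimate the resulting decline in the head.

S = Ss × b = 1.9 × 10^-6 m⁻¹ × 31.3 m = 5.947 × 10^-5
A = 0.38 km² = 3.8 × 10^5 m²
ΔV = 0.48 ML = 480 m³
Δh = ΔV / (S × A) = 480 m³ / (5.947 × 10^-5 × 3.8 × 10^5 m²) = 21.24 m

Δh ≈ 21.2 m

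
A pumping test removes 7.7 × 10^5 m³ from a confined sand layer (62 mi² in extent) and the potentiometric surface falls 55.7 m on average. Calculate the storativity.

S ≈ 8.6 × 10^-5

A = 62 mi² = 1.606 × 10^8 m²
S = ΔV / (A × Δh) = 7.7 × 10^5 m³ / (1.606 × 10^8 m² × 55.7 m) = 8.609 × 10^-5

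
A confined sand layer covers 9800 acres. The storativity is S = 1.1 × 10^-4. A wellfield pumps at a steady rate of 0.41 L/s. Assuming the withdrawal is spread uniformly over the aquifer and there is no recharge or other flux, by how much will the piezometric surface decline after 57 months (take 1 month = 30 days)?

A = 9800 acres = 3.966 × 10^7 m²
Q = 0.41 L/s = 35.42 m³/d
t = 57 months = 1710 d
ΔV = Q × t = 35.42 m³/d × 1710 d = 60580 m³
Δh = ΔV / (S × A) = 60580 / (1.1 × 10^-4 × 3.966 × 10^7) = 13.89 m

Δh ≈ 13.9 m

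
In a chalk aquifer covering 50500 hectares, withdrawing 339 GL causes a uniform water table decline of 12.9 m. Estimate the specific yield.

A = 50500 hectares = 5.05 × 10^8 m²
ΔV = 339 GL = 3.39 × 10^8 m³
Sy = ΔV / (A × Δh) = 3.39 × 10^8 m³ / (5.05 × 10^8 m² × 12.9 m) = 0.05204

Sy ≈ 0.052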